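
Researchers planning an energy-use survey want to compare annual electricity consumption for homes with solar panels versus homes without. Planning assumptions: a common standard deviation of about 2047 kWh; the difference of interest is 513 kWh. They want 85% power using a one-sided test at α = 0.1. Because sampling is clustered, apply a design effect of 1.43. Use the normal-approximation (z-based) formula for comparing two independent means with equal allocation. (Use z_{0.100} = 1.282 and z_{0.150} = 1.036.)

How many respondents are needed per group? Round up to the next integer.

n = 245 per group

n = (z_α + z_β)² · (σ₁² + σ₂²) / δ²
  = (1.282 + 1.036)² · (2·2047² = 8380418) / 513²
  = 5.3731 · 8380418 / 263169
  = 171.10
Design effect: 1.43 × 171.10 = 244.68.
Round up → n = 245 per group.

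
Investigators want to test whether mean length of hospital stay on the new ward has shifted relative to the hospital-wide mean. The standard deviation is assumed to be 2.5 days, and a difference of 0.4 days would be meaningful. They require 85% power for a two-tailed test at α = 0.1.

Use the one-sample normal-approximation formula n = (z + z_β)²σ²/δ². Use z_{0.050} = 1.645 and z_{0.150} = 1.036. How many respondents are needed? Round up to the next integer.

n = 281

n = (z_{α/2} + z_β)² · σ² / δ²
  = (1.645 + 1.036)² · 2.5² / 0.4²
  = 7.1878 · 6.25 / 0.16
  = 280.77
Round up → n = 281.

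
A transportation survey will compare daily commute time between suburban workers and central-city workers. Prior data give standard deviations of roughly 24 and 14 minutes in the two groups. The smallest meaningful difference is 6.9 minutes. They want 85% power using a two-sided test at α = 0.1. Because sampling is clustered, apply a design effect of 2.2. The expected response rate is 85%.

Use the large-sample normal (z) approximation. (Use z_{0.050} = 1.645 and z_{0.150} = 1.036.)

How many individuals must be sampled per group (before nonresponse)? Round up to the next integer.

n = (z_{α/2} + z_β)² · (σ₁² + σ₂²) / δ²
  = (1.645 + 1.036)² · (24² + 14² = 772) / 6.9²
  = 7.1878 · 772 / 47.61
  = 116.55
Design effect: 2.2 × 116.55 = 256.41.
Adjust for 85% response: 256.41 / 0.85 = 301.66.
Round up → n = 302 per group.

n = 302 per group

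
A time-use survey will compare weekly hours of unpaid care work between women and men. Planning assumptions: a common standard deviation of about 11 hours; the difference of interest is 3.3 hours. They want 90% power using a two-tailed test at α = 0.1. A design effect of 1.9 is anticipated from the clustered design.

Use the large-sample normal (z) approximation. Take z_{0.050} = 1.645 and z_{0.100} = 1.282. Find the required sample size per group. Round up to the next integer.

n = (z_{α/2} + z_β)² · (σ₁² + σ₂²) / δ²
  = (1.645 + 1.282)² · (2·11² = 242) / 3.3²
  = 8.5673 · 242 / 10.89
  = 190.39
Design effect: 1.9 × 190.39 = 361.73.
Round up → n = 362 per group.

n = 362 per group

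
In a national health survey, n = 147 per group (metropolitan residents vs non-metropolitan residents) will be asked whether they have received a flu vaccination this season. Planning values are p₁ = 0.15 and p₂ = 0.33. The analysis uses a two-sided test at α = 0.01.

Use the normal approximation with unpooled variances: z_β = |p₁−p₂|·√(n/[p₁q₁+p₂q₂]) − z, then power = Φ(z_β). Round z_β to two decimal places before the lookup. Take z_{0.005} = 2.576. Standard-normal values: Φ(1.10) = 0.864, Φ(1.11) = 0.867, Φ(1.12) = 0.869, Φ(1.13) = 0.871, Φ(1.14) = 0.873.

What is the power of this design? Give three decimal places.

z_β = |p₁−p₂|·√(n/[p₁q₁+p₂q₂]) − z_{α/2}
    = 0.18 · √(147/0.3486) − 2.576
    = 0.18 · 20.5350 − 2.576
    = 3.6963 − 2.576 = 1.1203 → 1.12
Power = Φ(1.12) = 0.869.

Power ≈ 0.869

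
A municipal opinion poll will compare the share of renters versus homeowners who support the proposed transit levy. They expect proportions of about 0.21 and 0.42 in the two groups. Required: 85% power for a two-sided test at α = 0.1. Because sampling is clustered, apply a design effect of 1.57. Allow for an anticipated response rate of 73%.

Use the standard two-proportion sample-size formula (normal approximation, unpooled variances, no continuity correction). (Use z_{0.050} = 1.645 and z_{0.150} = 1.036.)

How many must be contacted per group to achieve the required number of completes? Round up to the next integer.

n = (z_{α/2} + z_β)² · [p₁(1−p₁) + p₂(1−p₂)] / (p₁ − p₂)²
  = (1.645 + 1.036)² · (0.21·0.79 + 0.42·0.58) / (-0.21)²
  = (2.681)² · (0.1659 + 0.2436) / 0.0441
  = 7.1878 · 0.4095 / 0.0441
  = 66.74
Design effect: 1.57 × 66.74 = 104.79.
Adjust for 73% response: 104.79 / 0.73 = 143.54.
Round up → n = 144 per group.

n = 144 per group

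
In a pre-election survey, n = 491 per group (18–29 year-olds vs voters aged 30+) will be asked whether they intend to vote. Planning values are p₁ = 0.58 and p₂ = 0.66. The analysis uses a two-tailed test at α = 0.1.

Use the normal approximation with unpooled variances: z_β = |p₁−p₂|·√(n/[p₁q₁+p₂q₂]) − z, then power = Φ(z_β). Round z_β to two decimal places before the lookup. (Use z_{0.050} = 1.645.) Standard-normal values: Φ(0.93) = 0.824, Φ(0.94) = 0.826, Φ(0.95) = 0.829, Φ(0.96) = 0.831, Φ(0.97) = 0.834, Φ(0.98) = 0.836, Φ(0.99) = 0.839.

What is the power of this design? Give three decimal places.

Power ≈ 0.829

z_β = |p₁−p₂|·√(n/[p₁q₁+p₂q₂]) − z_{α/2}
    = 0.08 · √(491/0.4680) − 1.645
    = 0.08 · 32.3905 − 1.645
    = 2.5912 − 1.645 = 0.9462 → 0.95
Power = Φ(0.95) = 0.829.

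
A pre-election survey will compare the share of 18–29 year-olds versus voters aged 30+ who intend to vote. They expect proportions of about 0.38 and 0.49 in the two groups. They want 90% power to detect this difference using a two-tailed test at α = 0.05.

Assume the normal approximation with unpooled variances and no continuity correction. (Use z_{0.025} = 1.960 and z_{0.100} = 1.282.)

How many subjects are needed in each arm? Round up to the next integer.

n = 422 per group

n = (z_{α/2} + z_β)² · [p₁(1−p₁) + p₂(1−p₂)] / (p₁ − p₂)²
  = (1.960 + 1.282)² · (0.38·0.62 + 0.49·0.51) / (-0.11)²
  = (3.242)² · (0.2356 + 0.2499) / 0.0121
  = 10.5106 · 0.4855 / 0.0121
  = 421.73
Round up → n = 422 per group.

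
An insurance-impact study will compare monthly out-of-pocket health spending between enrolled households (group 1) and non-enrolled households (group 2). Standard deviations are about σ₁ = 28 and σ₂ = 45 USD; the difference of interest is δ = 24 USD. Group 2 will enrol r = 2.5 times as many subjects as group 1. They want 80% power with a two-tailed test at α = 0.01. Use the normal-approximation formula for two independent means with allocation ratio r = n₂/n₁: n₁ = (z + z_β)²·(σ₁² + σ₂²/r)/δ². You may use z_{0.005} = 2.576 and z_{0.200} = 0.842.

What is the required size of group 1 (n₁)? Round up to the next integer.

n₁ = (z_{α/2} + z_β)² · (σ₁² + σ₂²/r) / δ²
   = (2.576 + 0.842)² · (28² + 45²/2.5) / 24²
   = 11.6827 · (784 + 810) / 576
   = 11.6827 · 1594 / 576
   = 32.33
Round up → n₁ = 33; n₂ = r·n₁ = 2.5 × 33 = 83.

n₁ = 33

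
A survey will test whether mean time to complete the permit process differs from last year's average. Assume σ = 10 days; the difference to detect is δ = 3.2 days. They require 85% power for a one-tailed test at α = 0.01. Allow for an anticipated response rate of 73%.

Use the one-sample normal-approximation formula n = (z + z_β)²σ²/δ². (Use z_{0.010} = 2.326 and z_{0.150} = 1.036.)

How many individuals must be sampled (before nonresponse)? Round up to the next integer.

n = 152

n = (z_α + z_β)² · σ² / δ²
  = (2.326 + 1.036)² · 10² / 3.2²
  = 11.3030 · 100 / 10.24
  = 110.38
Adjust for 73% response: 110.38 / 0.73 = 151.21.
Round up → n = 152.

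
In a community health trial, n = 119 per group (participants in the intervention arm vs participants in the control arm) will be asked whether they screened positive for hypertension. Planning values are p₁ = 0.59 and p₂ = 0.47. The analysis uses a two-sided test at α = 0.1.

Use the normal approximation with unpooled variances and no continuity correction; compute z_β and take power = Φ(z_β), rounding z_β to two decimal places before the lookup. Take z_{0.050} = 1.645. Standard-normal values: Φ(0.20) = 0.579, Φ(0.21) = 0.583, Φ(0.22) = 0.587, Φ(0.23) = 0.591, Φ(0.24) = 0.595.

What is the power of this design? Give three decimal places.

z_β = |p₁−p₂|·√(n/[p₁q₁+p₂q₂]) − z_{α/2}
    = 0.12 · √(119/0.4910) − 1.645
    = 0.12 · 15.5680 − 1.645
    = 1.8682 − 1.645 = 0.2232 → 0.22
Power = Φ(0.22) = 0.587.

Power ≈ 0.587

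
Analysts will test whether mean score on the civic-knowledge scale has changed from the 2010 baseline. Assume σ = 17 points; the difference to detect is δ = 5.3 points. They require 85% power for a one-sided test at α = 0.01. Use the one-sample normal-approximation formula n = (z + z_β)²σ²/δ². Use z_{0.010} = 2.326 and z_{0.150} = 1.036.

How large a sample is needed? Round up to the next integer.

n = (z_α + z_β)² · σ² / δ²
  = (2.326 + 1.036)² · 17² / 5.3²
  = 11.3030 · 289 / 28.09
  = 116.29
Round up → n = 117.

n = 117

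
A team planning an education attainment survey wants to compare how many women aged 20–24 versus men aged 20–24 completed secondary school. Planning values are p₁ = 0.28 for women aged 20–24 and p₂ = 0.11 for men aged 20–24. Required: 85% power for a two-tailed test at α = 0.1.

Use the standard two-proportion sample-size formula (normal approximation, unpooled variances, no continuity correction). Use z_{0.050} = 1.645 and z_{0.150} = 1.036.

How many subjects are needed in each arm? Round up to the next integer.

n = 75 per group

n = (z_{α/2} + z_β)² · [p₁(1−p₁) + p₂(1−p₂)] / (p₁ − p₂)²
  = (1.645 + 1.036)² · (0.28·0.72 + 0.11·0.89) / (0.17)²
  = (2.681)² · (0.2016 + 0.0979) / 0.0289
  = 7.1878 · 0.2995 / 0.0289
  = 74.49
Round up → n = 75 per group.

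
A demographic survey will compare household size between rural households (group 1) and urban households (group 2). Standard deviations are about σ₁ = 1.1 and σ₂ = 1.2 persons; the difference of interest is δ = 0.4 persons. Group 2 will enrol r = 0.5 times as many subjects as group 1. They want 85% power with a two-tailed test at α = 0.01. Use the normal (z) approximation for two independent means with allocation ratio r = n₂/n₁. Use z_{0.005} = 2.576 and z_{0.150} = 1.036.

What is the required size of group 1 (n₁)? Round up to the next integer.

n₁ = (z_{α/2} + z_β)² · (σ₁² + σ₂²/r) / δ²
   = (2.576 + 1.036)² · (1.1² + 1.2²/0.5) / 0.4²
   = 13.0465 · (1.21 + 2.88) / 0.16
   = 13.0465 · 4.09 / 0.16
   = 333.50
Round up → n₁ = 334; n₂ = r·n₁ = 0.5 × 334 = 167.

n₁ = 334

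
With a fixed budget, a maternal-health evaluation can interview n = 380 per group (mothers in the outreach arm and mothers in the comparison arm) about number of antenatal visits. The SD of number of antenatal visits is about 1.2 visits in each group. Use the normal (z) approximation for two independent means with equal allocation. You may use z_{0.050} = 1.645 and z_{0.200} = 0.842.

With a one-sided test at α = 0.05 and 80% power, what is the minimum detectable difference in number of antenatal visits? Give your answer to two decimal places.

Minimum detectable difference ≈ 0.22 visits

δ = (z_α + z_β) · √((σ₁²+σ₂²)/n)
  = (1.645 + 0.842) · √(2.88/380)
  = 2.487 · √0.00758
  = 2.487 · 0.0871
  = 0.2165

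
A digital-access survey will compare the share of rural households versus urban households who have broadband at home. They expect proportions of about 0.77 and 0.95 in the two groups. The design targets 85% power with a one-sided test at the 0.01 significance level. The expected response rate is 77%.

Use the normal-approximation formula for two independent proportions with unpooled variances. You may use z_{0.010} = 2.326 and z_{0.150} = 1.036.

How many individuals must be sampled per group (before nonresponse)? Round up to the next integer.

n = (z_α + z_β)² · [p₁(1−p₁) + p₂(1−p₂)] / (p₁ − p₂)²
  = (2.326 + 1.036)² · (0.77·0.23 + 0.95·0.05) / (-0.18)²
  = (3.362)² · (0.1771 + 0.0475) / 0.0324
  = 11.3030 · 0.2246 / 0.0324
  = 78.35
Adjust for 77% response: 78.35 / 0.77 = 101.76.
Round up → n = 102 per group.

n = 102 per group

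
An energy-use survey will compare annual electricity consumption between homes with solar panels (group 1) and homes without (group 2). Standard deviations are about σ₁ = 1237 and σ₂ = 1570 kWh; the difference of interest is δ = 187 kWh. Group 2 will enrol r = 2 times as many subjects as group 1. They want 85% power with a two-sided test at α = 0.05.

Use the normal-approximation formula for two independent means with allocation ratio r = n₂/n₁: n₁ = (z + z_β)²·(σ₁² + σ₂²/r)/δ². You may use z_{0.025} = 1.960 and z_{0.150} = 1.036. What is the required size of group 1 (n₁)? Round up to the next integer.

n₁ = (z_{α/2} + z_β)² · (σ₁² + σ₂²/r) / δ²
   = (1.960 + 1.036)² · (1237² + 1570²/2) / 187²
   = 8.9760 · (1530169 + 1232450) / 34969
   = 8.9760 · 2762619 / 34969
   = 709.12
Round up → n₁ = 710; n₂ = r·n₁ = 2 × 710 = 1420.

n₁ = 710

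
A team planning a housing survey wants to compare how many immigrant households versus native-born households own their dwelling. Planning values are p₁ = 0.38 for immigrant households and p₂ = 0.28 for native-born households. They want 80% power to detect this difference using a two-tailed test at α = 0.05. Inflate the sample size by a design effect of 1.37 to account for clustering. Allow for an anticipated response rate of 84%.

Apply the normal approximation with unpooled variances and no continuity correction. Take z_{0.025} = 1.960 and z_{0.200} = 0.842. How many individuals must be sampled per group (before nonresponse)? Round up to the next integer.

n = 560 per group

n = (z_{α/2} + z_β)² · [p₁(1−p₁) + p₂(1−p₂)] / (p₁ − p₂)²
  = (1.960 + 0.842)² · (0.38·0.62 + 0.28·0.72) / (0.10)²
  = (2.802)² · (0.2356 + 0.2016) / 0.0100
  = 7.8512 · 0.4372 / 0.0100
  = 343.25
Design effect: 1.37 × 343.25 = 470.26.
Adjust for 84% response: 470.26 / 0.84 = 559.83.
Round up → n = 560 per group.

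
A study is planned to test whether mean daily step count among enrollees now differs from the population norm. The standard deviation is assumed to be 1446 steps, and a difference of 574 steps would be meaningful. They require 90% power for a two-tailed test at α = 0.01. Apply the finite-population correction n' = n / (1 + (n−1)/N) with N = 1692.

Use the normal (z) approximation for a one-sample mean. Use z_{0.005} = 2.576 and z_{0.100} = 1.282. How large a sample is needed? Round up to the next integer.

n = 90

n = (z_{α/2} + z_β)² · σ² / δ²
  = (2.576 + 1.282)² · 1446² / 574²
  = 14.8842 · 2090916 / 329476
  = 94.46
Finite-population correction (N = 1692): 94.46 / (1 + (94.46 − 1)/1692) = 89.51.
Round up → n = 90.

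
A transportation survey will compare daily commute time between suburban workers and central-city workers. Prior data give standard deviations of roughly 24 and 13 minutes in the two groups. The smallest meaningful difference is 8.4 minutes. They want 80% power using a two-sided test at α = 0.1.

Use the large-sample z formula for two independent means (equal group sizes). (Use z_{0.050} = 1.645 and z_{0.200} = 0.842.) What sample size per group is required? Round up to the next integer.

n = (z_{α/2} + z_β)² · (σ₁² + σ₂²) / δ²
  = (1.645 + 0.842)² · (24² + 13² = 745) / 8.4²
  = 6.1852 · 745 / 70.56
  = 65.31
Round up → n = 66 per group.

n = 66 per group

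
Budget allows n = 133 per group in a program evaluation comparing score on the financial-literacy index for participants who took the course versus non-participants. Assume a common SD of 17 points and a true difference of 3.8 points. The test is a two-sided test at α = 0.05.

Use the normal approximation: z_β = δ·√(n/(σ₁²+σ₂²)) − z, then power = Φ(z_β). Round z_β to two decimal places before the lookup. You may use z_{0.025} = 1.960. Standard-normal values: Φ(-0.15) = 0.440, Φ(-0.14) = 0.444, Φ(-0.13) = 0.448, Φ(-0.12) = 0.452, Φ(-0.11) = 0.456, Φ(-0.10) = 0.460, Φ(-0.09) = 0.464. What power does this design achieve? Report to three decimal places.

Power ≈ 0.444

z_β = δ·√(n/(σ₁²+σ₂²)) − z_{α/2}
    = 3.8 · √(133/578) − 1.960
    = 3.8 · 0.47969 − 1.960
    = 1.8228 − 1.960 = -0.1372 → -0.14
Power = Φ(-0.14) = 0.444.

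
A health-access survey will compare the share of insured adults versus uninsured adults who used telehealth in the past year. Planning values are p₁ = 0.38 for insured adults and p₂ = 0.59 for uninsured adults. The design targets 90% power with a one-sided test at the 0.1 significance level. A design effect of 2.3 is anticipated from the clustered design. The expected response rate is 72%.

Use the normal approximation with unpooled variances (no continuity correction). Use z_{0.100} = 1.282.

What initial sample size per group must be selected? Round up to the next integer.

n = 228 per group

n = (z_α + z_β)² · [p₁(1−p₁) + p₂(1−p₂)] / (p₁ − p₂)²
  = (1.282 + 1.282)² · (0.38·0.62 + 0.59·0.41) / (-0.21)²
  = (2.564)² · (0.2356 + 0.2419) / 0.0441
  = 6.5741 · 0.4775 / 0.0441
  = 71.18
Design effect: 2.3 × 71.18 = 163.72.
Adjust for 72% response: 163.72 / 0.72 = 227.39.
Round up → n = 228 per group.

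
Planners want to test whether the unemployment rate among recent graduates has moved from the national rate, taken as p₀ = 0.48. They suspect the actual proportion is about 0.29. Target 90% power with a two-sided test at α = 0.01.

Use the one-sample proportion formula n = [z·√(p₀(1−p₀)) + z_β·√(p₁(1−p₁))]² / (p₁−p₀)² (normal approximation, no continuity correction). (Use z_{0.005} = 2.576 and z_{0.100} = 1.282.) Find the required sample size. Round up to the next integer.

n = 97

n = [z_{α/2}·√(p₀q₀) + z_β·√(p₁q₁)]² / (p₁ − p₀)²
  = [2.576·√(0.48·0.52) + 1.282·√(0.29·0.71)]² / (-0.19)²
  = [2.576·0.4996 + 1.282·0.4538]² / 0.0361
  = [1.8687]² / 0.0361
  = 96.73
Round up → n = 97.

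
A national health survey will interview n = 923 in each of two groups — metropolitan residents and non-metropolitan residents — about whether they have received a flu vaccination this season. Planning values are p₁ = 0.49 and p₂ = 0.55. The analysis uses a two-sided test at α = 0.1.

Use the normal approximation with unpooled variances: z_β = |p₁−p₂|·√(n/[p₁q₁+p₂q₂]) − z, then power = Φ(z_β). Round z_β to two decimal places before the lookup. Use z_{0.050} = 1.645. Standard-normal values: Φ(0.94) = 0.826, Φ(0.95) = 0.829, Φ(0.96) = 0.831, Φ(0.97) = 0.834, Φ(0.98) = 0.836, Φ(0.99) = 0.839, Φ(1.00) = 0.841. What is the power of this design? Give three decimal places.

z_β = |p₁−p₂|·√(n/[p₁q₁+p₂q₂]) − z_{α/2}
    = 0.06 · √(923/0.4974) − 1.645
    = 0.06 · 43.0772 − 1.645
    = 2.5846 − 1.645 = 0.9396 → 0.94
Power = Φ(0.94) = 0.826.

Power ≈ 0.826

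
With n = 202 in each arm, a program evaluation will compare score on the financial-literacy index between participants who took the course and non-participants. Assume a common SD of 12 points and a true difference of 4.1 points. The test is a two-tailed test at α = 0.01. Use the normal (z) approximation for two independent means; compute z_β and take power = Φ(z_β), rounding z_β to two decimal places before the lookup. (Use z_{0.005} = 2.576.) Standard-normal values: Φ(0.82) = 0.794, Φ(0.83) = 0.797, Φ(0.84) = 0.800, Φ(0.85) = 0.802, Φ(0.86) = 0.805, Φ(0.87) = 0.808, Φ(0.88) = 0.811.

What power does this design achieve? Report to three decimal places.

z_β = δ·√(n/(σ₁²+σ₂²)) − z_{α/2}
    = 4.1 · √(202/288) − 2.576
    = 4.1 · 0.83749 − 2.576
    = 3.4337 − 2.576 = 0.8577 → 0.86
Power = Φ(0.86) = 0.805.

Power ≈ 0.805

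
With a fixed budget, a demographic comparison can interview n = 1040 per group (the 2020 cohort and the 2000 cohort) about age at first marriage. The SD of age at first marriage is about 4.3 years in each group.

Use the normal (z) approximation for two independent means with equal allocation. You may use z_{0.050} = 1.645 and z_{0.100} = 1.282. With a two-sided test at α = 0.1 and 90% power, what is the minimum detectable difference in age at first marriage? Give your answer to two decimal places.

δ = (z_{α/2} + z_β) · √((σ₁²+σ₂²)/n)
  = (1.645 + 1.282) · √(36.98/1040)
  = 2.927 · √0.03556
  = 2.927 · 0.1886
  = 0.5519

Minimum detectable difference ≈ 0.55 years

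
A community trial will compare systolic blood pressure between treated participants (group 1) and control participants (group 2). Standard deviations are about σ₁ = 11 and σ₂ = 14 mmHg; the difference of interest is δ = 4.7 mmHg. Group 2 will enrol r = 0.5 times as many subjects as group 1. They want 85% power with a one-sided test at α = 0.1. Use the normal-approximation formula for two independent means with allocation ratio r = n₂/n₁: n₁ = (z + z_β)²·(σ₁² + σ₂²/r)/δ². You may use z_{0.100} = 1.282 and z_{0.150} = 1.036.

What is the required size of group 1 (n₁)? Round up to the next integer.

n₁ = (z_α + z_β)² · (σ₁² + σ₂²/r) / δ²
   = (1.282 + 1.036)² · (11² + 14²/0.5) / 4.7²
   = 5.3731 · (121 + 392) / 22.09
   = 5.3731 · 513 / 22.09
   = 124.78
Round up → n₁ = 125; n₂ = r·n₁ = 0.5 × 125 = 63.

n₁ = 125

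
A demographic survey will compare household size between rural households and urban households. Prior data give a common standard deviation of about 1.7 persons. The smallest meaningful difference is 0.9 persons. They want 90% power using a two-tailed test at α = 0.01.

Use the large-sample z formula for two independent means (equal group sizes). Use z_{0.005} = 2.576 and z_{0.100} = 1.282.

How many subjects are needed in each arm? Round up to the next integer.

n = 107 per group

n = (z_{α/2} + z_β)² · (σ₁² + σ₂²) / δ²
  = (2.576 + 1.282)² · (2·1.7² = 5.78) / 0.9²
  = 14.8842 · 5.78 / 0.81
  = 106.21
Round up → n = 107 per group.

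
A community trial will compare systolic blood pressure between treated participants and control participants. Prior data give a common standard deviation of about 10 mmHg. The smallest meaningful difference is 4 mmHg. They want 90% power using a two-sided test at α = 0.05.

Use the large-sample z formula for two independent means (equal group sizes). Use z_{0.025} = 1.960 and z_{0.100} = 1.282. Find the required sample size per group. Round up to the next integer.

n = 132 per group

n = (z_{α/2} + z_β)² · (σ₁² + σ₂²) / δ²
  = (1.960 + 1.282)² · (2·10² = 200) / 4²
  = 10.5106 · 200 / 16
  = 131.38
Round up → n = 132 per group.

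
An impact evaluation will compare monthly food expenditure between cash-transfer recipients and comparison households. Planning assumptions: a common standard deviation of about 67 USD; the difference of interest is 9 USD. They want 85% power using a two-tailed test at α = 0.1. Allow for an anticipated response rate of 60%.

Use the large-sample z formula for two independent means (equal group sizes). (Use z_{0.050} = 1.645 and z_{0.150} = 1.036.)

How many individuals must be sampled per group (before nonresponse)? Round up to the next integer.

n = (z_{α/2} + z_β)² · (σ₁² + σ₂²) / δ²
  = (1.645 + 1.036)² · (2·67² = 8978) / 9²
  = 7.1878 · 8978 / 81
  = 796.69
Adjust for 60% response: 796.69 / 0.60 = 1327.81.
Round up → n = 1328 per group.

n = 1328 per group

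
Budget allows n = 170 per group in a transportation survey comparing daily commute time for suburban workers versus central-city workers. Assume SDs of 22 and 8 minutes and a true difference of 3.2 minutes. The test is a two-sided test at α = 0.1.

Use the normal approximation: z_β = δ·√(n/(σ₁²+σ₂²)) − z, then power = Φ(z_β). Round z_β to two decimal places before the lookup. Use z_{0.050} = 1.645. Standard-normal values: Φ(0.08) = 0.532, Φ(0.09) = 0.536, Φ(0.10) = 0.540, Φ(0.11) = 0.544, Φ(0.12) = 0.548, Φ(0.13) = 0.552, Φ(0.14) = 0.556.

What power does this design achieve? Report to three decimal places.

z_β = δ·√(n/(σ₁²+σ₂²)) − z_{α/2}
    = 3.2 · √(170/548) − 1.645
    = 3.2 · 0.55697 − 1.645
    = 1.7823 − 1.645 = 0.1373 → 0.14
Power = Φ(0.14) = 0.556.

Power ≈ 0.556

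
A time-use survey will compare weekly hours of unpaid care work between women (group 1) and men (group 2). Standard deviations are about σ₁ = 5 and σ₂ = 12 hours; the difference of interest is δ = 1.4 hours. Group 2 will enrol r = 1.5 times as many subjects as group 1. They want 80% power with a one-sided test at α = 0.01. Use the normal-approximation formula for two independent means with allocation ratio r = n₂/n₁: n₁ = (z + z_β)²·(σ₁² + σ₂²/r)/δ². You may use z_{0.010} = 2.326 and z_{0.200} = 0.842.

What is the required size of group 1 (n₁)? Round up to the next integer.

n₁ = (z_α + z_β)² · (σ₁² + σ₂²/r) / δ²
   = (2.326 + 0.842)² · (5² + 12²/1.5) / 1.4²
   = 10.0362 · (25 + 96) / 1.96
   = 10.0362 · 121 / 1.96
   = 619.58
Round up → n₁ = 620; n₂ = r·n₁ = 1.5 × 620 = 930.

n₁ = 620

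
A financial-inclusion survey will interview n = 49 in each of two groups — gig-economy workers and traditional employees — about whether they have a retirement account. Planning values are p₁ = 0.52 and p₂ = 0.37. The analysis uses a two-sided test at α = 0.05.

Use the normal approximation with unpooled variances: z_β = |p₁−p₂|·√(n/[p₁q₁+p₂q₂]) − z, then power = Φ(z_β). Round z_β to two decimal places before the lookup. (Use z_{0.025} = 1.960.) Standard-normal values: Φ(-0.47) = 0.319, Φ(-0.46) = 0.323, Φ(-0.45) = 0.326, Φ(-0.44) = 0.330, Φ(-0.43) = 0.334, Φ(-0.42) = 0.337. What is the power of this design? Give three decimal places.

z_β = |p₁−p₂|·√(n/[p₁q₁+p₂q₂]) − z_{α/2}
    = 0.15 · √(49/0.4827) − 1.960
    = 0.15 · 10.0753 − 1.960
    = 1.5113 − 1.960 = -0.4487 → -0.45
Power = Φ(-0.45) = 0.326.

Power ≈ 0.326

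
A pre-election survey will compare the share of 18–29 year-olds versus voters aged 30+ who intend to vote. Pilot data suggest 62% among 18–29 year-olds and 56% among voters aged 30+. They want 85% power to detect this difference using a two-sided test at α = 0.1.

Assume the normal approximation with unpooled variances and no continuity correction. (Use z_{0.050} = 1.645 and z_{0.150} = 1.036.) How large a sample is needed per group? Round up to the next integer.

n = (z_{α/2} + z_β)² · [p₁(1−p₁) + p₂(1−p₂)] / (p₁ − p₂)²
  = (1.645 + 1.036)² · (0.62·0.38 + 0.56·0.44) / (0.06)²
  = (2.681)² · (0.2356 + 0.2464) / 0.0036
  = 7.1878 · 0.4820 / 0.0036
  = 962.36
Round up → n = 963 per group.

n = 963 per group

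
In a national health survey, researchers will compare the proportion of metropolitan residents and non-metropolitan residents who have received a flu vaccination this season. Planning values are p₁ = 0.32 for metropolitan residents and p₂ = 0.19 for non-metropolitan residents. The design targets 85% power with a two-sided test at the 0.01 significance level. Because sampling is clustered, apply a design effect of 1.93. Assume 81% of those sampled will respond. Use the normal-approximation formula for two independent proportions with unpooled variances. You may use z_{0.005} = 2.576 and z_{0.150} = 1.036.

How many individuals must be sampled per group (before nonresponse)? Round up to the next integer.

n = (z_{α/2} + z_β)² · [p₁(1−p₁) + p₂(1−p₂)] / (p₁ − p₂)²
  = (2.576 + 1.036)² · (0.32·0.68 + 0.19·0.81) / (0.13)²
  = (3.612)² · (0.2176 + 0.1539) / 0.0169
  = 13.0465 · 0.3715 / 0.0169
  = 286.79
Design effect: 1.93 × 286.79 = 553.51.
Adjust for 81% response: 553.51 / 0.81 = 683.34.
Round up → n = 684 per group.

n = 684 per group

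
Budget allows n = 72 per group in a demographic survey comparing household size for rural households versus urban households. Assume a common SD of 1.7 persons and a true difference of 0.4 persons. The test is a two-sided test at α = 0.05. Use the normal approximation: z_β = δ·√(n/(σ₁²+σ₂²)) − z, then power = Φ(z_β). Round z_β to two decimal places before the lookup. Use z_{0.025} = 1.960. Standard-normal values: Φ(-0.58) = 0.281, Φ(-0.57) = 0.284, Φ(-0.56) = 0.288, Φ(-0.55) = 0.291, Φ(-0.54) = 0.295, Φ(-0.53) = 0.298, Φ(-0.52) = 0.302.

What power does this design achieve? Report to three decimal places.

Power ≈ 0.291

z_β = δ·√(n/(σ₁²+σ₂²)) − z_{α/2}
    = 0.4 · √(72/5.78) − 1.960
    = 0.4 · 3.52941 − 1.960
    = 1.4118 − 1.960 = -0.5482 → -0.55
Power = Φ(-0.55) = 0.291.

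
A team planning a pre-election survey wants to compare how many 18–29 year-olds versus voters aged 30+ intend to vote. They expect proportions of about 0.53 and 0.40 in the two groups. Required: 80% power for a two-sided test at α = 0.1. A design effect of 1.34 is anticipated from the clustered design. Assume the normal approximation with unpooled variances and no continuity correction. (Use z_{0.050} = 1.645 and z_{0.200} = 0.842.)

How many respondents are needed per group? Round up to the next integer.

n = 240 per group

n = (z_{α/2} + z_β)² · [p₁(1−p₁) + p₂(1−p₂)] / (p₁ − p₂)²
  = (1.645 + 0.842)² · (0.53·0.47 + 0.40·0.60) / (0.13)²
  = (2.487)² · (0.2491 + 0.2400) / 0.0169
  = 6.1852 · 0.4891 / 0.0169
  = 179.00
Design effect: 1.34 × 179.00 = 239.87.
Round up → n = 240 per group.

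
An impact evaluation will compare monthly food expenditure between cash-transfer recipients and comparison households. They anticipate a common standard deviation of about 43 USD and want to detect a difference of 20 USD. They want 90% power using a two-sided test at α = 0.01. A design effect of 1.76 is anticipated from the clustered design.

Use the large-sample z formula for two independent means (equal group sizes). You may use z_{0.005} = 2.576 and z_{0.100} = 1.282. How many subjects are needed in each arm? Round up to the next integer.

n = (z_{α/2} + z_β)² · (σ₁² + σ₂²) / δ²
  = (2.576 + 1.282)² · (2·43² = 3698) / 20²
  = 14.8842 · 3698 / 400
  = 137.60
Design effect: 1.76 × 137.60 = 242.18.
Round up → n = 243 per group.

n = 243 per group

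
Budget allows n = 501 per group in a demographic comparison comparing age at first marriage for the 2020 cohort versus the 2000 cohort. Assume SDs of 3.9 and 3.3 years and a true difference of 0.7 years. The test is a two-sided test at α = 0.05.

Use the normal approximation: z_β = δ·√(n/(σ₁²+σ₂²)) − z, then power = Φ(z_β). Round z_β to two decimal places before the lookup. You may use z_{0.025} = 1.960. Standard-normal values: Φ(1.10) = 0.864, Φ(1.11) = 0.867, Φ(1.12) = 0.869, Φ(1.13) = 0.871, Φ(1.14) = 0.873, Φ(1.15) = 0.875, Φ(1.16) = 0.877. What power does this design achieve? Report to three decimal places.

z_β = δ·√(n/(σ₁²+σ₂²)) − z_{α/2}
    = 0.7 · √(501/26.1) − 1.960
    = 0.7 · 4.38126 − 1.960
    = 3.0669 − 1.960 = 1.1069 → 1.11
Power = Φ(1.11) = 0.867.

Power ≈ 0.867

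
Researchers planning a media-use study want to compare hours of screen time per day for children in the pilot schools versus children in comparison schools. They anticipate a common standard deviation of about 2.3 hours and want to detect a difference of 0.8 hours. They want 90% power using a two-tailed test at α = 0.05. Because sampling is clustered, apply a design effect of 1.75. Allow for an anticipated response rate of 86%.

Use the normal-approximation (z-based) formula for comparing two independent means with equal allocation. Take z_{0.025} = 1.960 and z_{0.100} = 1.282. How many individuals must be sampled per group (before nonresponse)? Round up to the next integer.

n = 354 per group

n = (z_{α/2} + z_β)² · (σ₁² + σ₂²) / δ²
  = (1.960 + 1.282)² · (2·2.3² = 10.58) / 0.8²
  = 10.5106 · 10.58 / 0.64
  = 173.75
Design effect: 1.75 × 173.75 = 304.07.
Adjust for 86% response: 304.07 / 0.86 = 353.57.
Round up → n = 354 per group.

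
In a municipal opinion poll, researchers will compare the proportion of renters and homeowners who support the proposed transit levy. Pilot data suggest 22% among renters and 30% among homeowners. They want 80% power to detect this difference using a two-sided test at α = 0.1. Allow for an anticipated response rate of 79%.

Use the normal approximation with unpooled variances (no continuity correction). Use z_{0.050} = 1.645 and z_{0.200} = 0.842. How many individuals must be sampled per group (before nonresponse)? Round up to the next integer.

n = 467 per group

n = (z_{α/2} + z_β)² · [p₁(1−p₁) + p₂(1−p₂)] / (p₁ − p₂)²
  = (1.645 + 0.842)² · (0.22·0.78 + 0.30·0.70) / (-0.08)²
  = (2.487)² · (0.1716 + 0.2100) / 0.0064
  = 6.1852 · 0.3816 / 0.0064
  = 368.79
Adjust for 79% response: 368.79 / 0.79 = 466.82.
Round up → n = 467 per group.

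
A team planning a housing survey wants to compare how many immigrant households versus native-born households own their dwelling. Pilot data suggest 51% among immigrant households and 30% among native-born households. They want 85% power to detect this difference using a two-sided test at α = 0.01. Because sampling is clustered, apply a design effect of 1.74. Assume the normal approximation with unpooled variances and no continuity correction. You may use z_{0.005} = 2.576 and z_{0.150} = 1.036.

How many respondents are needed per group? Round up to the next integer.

n = 237 per group

n = (z_{α/2} + z_β)² · [p₁(1−p₁) + p₂(1−p₂)] / (p₁ − p₂)²
  = (2.576 + 1.036)² · (0.51·0.49 + 0.30·0.70) / (0.21)²
  = (3.612)² · (0.2499 + 0.2100) / 0.0441
  = 13.0465 · 0.4599 / 0.0441
  = 136.06
Design effect: 1.74 × 136.06 = 236.74.
Round up → n = 237 per group.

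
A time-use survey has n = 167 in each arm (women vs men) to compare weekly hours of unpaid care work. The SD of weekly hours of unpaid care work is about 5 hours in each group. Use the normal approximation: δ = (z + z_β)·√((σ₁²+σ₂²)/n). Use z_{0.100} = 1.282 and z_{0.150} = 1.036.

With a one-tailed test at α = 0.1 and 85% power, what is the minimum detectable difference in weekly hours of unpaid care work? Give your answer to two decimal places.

Minimum detectable difference ≈ 1.27 hours

δ = (z_α + z_β) · √((σ₁²+σ₂²)/n)
  = (1.282 + 1.036) · √(50/167)
  = 2.318 · √0.2994
  = 2.318 · 0.5472
  = 1.2684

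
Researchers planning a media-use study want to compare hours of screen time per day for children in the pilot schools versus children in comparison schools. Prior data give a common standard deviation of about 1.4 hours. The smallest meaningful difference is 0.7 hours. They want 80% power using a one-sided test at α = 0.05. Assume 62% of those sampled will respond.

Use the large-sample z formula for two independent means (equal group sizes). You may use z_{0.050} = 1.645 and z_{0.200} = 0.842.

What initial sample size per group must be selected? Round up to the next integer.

n = (z_α + z_β)² · (σ₁² + σ₂²) / δ²
  = (1.645 + 0.842)² · (2·1.4² = 3.92) / 0.7²
  = 6.1852 · 3.92 / 0.49
  = 49.48
Adjust for 62% response: 49.48 / 0.62 = 79.81.
Round up → n = 80 per group.

n = 80 per group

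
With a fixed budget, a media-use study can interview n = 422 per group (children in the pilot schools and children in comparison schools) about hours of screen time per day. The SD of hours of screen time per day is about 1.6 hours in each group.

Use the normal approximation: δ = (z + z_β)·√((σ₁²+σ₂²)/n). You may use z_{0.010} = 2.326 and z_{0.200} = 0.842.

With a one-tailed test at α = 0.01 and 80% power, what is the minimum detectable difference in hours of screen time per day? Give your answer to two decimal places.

δ = (z_α + z_β) · √((σ₁²+σ₂²)/n)
  = (2.326 + 0.842) · √(5.12/422)
  = 3.168 · √0.01213
  = 3.168 · 0.1101
  = 0.3490

Minimum detectable difference ≈ 0.35 hours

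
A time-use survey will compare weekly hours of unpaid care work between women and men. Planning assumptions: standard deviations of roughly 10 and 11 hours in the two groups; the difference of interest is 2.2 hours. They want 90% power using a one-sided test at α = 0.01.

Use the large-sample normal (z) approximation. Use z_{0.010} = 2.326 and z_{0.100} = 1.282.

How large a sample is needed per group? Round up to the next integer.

n = (z_α + z_β)² · (σ₁² + σ₂²) / δ²
  = (2.326 + 1.282)² · (10² + 11² = 221) / 2.2²
  = 13.0177 · 221 / 4.84
  = 594.40
Round up → n = 595 per group.

n = 595 per group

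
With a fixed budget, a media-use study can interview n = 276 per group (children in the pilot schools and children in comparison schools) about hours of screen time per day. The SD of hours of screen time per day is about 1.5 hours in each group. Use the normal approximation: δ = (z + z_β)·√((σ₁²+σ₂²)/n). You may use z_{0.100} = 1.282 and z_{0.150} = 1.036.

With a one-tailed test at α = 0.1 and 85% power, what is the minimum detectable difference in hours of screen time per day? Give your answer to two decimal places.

δ = (z_α + z_β) · √((σ₁²+σ₂²)/n)
  = (1.282 + 1.036) · √(4.5/276)
  = 2.318 · √0.0163
  = 2.318 · 0.1277
  = 0.2960

Minimum detectable difference ≈ 0.30 hours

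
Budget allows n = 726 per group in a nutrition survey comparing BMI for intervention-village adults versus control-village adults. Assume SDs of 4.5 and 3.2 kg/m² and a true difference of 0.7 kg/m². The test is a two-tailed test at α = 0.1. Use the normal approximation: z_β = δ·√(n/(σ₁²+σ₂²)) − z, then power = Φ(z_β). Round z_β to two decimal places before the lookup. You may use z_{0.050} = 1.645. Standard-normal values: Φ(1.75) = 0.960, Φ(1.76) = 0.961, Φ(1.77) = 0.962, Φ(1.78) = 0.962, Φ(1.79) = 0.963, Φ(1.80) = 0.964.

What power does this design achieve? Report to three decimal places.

Power ≈ 0.962

z_β = δ·√(n/(σ₁²+σ₂²)) − z_{α/2}
    = 0.7 · √(726/30.49) − 1.645
    = 0.7 · 4.87966 − 1.645
    = 3.4158 − 1.645 = 1.7708 → 1.77
Power = Φ(1.77) = 0.962.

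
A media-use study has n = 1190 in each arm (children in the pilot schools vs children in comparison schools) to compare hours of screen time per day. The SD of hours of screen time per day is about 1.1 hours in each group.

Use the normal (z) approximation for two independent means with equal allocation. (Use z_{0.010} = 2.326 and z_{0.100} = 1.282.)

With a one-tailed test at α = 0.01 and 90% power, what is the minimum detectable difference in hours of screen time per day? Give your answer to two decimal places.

Minimum detectable difference ≈ 0.16 hours

δ = (z_α + z_β) · √((σ₁²+σ₂²)/n)
  = (2.326 + 1.282) · √(2.42/1190)
  = 3.608 · √0.00203
  = 3.608 · 0.0451
  = 0.1627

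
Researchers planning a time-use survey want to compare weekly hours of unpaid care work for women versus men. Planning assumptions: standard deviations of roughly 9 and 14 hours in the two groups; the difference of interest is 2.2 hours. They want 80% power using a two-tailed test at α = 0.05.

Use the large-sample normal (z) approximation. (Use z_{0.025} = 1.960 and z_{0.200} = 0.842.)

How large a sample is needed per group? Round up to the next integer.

n = (z_{α/2} + z_β)² · (σ₁² + σ₂²) / δ²
  = (1.960 + 0.842)² · (9² + 14² = 277) / 2.2²
  = 7.8512 · 277 / 4.84
  = 449.34
Round up → n = 450 per group.

n = 450 per group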